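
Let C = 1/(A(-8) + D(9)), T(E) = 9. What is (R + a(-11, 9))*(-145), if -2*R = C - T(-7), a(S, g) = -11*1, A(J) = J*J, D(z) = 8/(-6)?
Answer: 354815/376 ≈ 943.66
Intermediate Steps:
D(z) = -4/3 (D(z) = 8*(-⅙) = -4/3)
A(J) = J²
C = 3/188 (C = 1/((-8)² - 4/3) = 1/(64 - 4/3) = 1/(188/3) = 3/188 ≈ 0.015957)
a(S, g) = -11
R = 1689/376 (R = -(3/188 - 1*9)/2 = -(3/188 - 9)/2 = -½*(-1689/188) = 1689/376 ≈ 4.4920)
(R + a(-11, 9))*(-145) = (1689/376 - 11)*(-145) = -2447/376*(-145) = 354815/376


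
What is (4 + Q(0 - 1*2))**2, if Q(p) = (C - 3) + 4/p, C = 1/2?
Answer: 1/4 ≈ 0.25000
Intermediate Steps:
C = 1/2 ≈ 0.50000
Q(p) = -5/2 + 4/p (Q(p) = (1/2 - 3) + 4/p = -5/2 + 4/p)
(4 + Q(0 - 1*2))**2 = (4 + (-5/2 + 4/(0 - 1*2)))**2 = (4 + (-5/2 + 4/(0 - 2)))**2 = (4 + (-5/2 + 4/(-2)))**2 = (4 + (-5/2 + 4*(-1/2)))**2 = (4 + (-5/2 - 2))**2 = (4 - 9/2)**2 = (-1/2)**2 = 1/4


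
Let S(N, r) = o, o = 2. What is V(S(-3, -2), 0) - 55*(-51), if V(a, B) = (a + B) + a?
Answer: 2809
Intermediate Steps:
S(N, r) = 2
V(a, B) = B + 2*a (V(a, B) = (B + a) + a = B + 2*a)
V(S(-3, -2), 0) - 55*(-51) = (0 + 2*2) - 55*(-51) = (0 + 4) + 2805 = 4 + 2805 = 2809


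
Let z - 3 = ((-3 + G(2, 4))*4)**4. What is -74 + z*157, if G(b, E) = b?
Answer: 40589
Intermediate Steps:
z = 259 (z = 3 + ((-3 + 2)*4)**4 = 3 + (-1*4)**4 = 3 + (-4)**4 = 3 + 256 = 259)
-74 + z*157 = -74 + 259*157 = -74 + 40663 = 40589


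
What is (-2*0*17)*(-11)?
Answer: 0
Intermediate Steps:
(-2*0*17)*(-11) = (0*17)*(-11) = 0*(-11) = 0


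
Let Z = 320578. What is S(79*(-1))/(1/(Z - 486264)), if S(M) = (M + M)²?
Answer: -4136185304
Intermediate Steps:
S(M) = 4*M² (S(M) = (2*M)² = 4*M²)
S(79*(-1))/(1/(Z - 486264)) = (4*(79*(-1))²)/(1/(320578 - 486264)) = (4*(-79)²)/(1/(-165686)) = (4*6241)/(-1/165686) = 24964*(-165686) = -4136185304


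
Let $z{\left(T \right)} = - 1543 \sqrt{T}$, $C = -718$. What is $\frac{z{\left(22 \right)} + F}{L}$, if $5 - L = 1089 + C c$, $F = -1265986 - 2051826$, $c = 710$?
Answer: $- \frac{829453}{127174} - \frac{1543 \sqrt{22}}{508696} \approx -6.5364$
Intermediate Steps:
$F = -3317812$ ($F = -1265986 - 2051826 = -3317812$)
$L = 508696$ ($L = 5 - \left(1089 - 509780\right) = 5 - -508691 = 5 + 508691 = 508696$)
$\frac{z{\left(22 \right)} + F}{L} = \frac{- 1543 \sqrt{22} - 3317812}{508696} = \left(-3317812 - 1543 \sqrt{22}\right) \frac{1}{508696} = - \frac{829453}{127174} - \frac{1543 \sqrt{22}}{508696}$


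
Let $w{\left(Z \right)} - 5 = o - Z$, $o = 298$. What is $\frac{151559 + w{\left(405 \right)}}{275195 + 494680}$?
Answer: $\frac{151457}{769875} \approx 0.19673$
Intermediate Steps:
$w{\left(Z \right)} = 303 - Z$ ($w{\left(Z \right)} = 5 - \left(-298 + Z\right) = 303 - Z$)
$\frac{151559 + w{\left(405 \right)}}{275195 + 494680} = \frac{151559 + \left(303 - 405\right)}{275195 + 494680} = \frac{151559 + \left(303 - 405\right)}{769875} = \left(151559 - 102\right) \frac{1}{769875} = 151457 \cdot \frac{1}{769875} = \frac{151457}{769875}$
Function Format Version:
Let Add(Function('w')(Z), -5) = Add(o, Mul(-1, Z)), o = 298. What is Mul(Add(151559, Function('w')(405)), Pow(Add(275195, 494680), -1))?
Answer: Rational(151457, 769875) ≈ 0.19673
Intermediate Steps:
Function('w')(Z) = Add(303, Mul(-1, Z)) (Function('w')(Z) = Add(5, Add(298, Mul(-1, Z))) = Add(303, Mul(-1, Z)))
Mul(Add(151559, Function('w')(405)), Pow(Add(275195, 494680), -1)) = Mul(Add(151559, Add(303, Mul(-1, 405))), Pow(Add(275195, 494680), -1)) = Mul(Add(151559, Add(303, -405)), Pow(769875, -1)) = Mul(Add(151559, -102), Rational(1, 769875)) = Mul(151457, Rational(1, 769875)) = Rational(151457, 769875)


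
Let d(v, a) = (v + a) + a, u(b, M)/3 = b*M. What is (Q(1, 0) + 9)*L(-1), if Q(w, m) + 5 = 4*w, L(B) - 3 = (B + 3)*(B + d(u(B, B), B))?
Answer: 24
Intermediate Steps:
u(b, M) = 3*M*b (u(b, M) = 3*(b*M) = 3*(M*b) = 3*M*b)
d(v, a) = v + 2*a (d(v, a) = (a + v) + a = v + 2*a)
L(B) = 3 + (3 + B)*(3*B + 3*B²) (L(B) = 3 + (B + 3)*(B + (3*B*B + 2*B)) = 3 + (3 + B)*(B + (3*B² + 2*B)) = 3 + (3 + B)*(B + (2*B + 3*B²)) = 3 + (3 + B)*(3*B + 3*B²))
Q(w, m) = -5 + 4*w
(Q(1, 0) + 9)*L(-1) = ((-5 + 4*1) + 9)*(3 + 3*(-1)³ + 9*(-1) + 12*(-1)²) = ((-5 + 4) + 9)*(3 + 3*(-1) - 9 + 12*1) = (-1 + 9)*(3 - 3 - 9 + 12) = 8*3 = 24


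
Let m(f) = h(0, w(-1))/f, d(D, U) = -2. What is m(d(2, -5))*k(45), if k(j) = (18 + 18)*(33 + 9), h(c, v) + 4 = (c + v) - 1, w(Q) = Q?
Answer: 4536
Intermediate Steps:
h(c, v) = -5 + c + v (h(c, v) = -4 + ((c + v) - 1) = -4 + (-1 + c + v) = -5 + c + v)
k(j) = 1512 (k(j) = 36*42 = 1512)
m(f) = -6/f (m(f) = (-5 + 0 - 1)/f = -6/f)
m(d(2, -5))*k(45) = -6/(-2)*1512 = -6*(-1/2)*1512 = 3*1512 = 4536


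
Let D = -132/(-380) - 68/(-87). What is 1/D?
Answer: 8265/9331 ≈ 0.88576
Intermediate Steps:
D = 9331/8265 (D = -132*(-1/380) - 68*(-1/87) = 33/95 + 68/87 = 9331/8265 ≈ 1.1290)
1/D = 1/(9331/8265) = 8265/9331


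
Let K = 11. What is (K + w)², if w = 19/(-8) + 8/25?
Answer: 3200521/40000 ≈ 80.013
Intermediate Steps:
w = -411/200 (w = 19*(-⅛) + 8*(1/25) = -19/8 + 8/25 = -411/200 ≈ -2.0550)
(K + w)² = (11 - 411/200)² = (1789/200)² = 3200521/40000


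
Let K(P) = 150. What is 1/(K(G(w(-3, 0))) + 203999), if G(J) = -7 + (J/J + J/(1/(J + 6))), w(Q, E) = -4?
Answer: 1/204149 ≈ 4.8984e-6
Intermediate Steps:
G(J) = -6 + J*(6 + J) (G(J) = -7 + (1 + J/(1/(6 + J))) = -7 + (1 + J*(6 + J)) = -6 + J*(6 + J))
1/(K(G(w(-3, 0))) + 203999) = 1/(150 + 203999) = 1/204149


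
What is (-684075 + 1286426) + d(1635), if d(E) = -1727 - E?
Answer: 598989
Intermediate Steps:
(-684075 + 1286426) + d(1635) = (-684075 + 1286426) + (-1727 - 1*1635) = 602351 + (-1727 - 1635) = 602351 - 3362 = 598989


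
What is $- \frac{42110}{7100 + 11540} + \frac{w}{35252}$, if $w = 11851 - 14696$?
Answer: $- \frac{38437313}{16427432} \approx -2.3398$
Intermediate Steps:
$w = -2845$ ($w = 11851 - 14696 = -2845$)
$- \frac{42110}{7100 + 11540} + \frac{w}{35252} = - \frac{42110}{7100 + 11540} - \frac{2845}{35252} = - \frac{42110}{18640} - \frac{2845}{35252} = \left(-42110\right) \frac{1}{18640} - \frac{2845}{35252} = - \frac{4211}{1864} - \frac{2845}{35252} = - \frac{38437313}{16427432}$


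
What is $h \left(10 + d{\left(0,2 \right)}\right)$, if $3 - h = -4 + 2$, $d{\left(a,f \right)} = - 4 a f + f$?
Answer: $60$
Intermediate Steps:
$d{\left(a,f \right)} = f - 4 a f$ ($d{\left(a,f \right)} = - 4 a f + f = f - 4 a f$)
$h = 5$ ($h = 3 - \left(-4 + 2\right) = 3 - -2 = 3 + 2 = 5$)
$h \left(10 + d{\left(0,2 \right)}\right) = 5 \left(10 + 2 \left(1 - 0\right)\right) = 5 \left(10 + 2 \left(1 + 0\right)\right) = 5 \left(10 + 2 \cdot 1\right) = 5 \left(10 + 2\right) = 5 \cdot 12 = 60$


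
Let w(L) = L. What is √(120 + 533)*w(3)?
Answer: 3*√653 ≈ 76.662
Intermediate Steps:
√(120 + 533)*w(3) = √(120 + 533)*3 = √653*3 = 3*√653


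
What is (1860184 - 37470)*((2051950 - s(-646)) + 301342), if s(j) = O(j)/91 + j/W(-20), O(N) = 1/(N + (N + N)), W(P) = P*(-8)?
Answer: 15129349431782844029/3527160 ≈ 4.2894e+12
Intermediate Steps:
W(P) = -8*P
O(N) = 1/(3*N) (O(N) = 1/(N + 2*N) = 1/(3*N))
s(j) = j/160 + 1/(273*j) (s(j) = (1/(3*j))/91 + j/((-8*(-20))) = (1/(3*j))*(1/91) + j/160 = 1/(273*j) + j*(1/160) = 1/(273*j) + j/160 = j/160 + 1/(273*j))
(1860184 - 37470)*((2051950 - s(-646)) + 301342) = (1860184 - 37470)*((2051950 - ((1/160)*(-646) + (1/273)/(-646))) + 301342) = 1822714*((2051950 - (-323/80 + (1/273)*(-1/646))) + 301342) = 1822714*((2051950 - (-323/80 - 1/176358)) + 301342) = 1822714*((2051950 - 1*(-28481857/7054320)) + 301342) = 1822714*((2051950 + 28481857/7054320) + 301342) = 1822714*(14475140405857/7054320 + 301342) = 1822714*(16600903303297/7054320) = 15129349431782844029/3527160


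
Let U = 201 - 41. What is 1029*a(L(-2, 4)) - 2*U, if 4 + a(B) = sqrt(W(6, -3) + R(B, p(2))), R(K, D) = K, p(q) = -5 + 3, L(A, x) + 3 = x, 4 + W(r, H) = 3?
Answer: -4436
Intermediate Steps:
W(r, H) = -1 (W(r, H) = -4 + 3 = -1)
U = 160
L(A, x) = -3 + x
p(q) = -2
a(B) = -4 + sqrt(-1 + B)
1029*a(L(-2, 4)) - 2*U = 1029*(-4 + sqrt(-1 + (-3 + 4))) - 2*160 = 1029*(-4 + sqrt(-1 + 1)) - 320 = 1029*(-4 + sqrt(0)) - 320 = 1029*(-4 + 0) - 320 = 1029*(-4) - 320 = -4116 - 320 = -4436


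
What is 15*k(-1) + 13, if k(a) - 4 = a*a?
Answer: 88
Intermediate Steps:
k(a) = 4 + a**2 (k(a) = 4 + a*a = 4 + a**2)
15*k(-1) + 13 = 15*(4 + (-1)**2) + 13 = 15*(4 + 1) + 13 = 15*5 + 13 = 75 + 13 = 88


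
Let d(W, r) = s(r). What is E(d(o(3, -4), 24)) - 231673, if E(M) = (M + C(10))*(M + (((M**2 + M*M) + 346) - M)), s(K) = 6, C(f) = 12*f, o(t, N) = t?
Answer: -179005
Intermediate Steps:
d(W, r) = 6
E(M) = (120 + M)*(346 + 2*M**2) (E(M) = (M + 12*10)*(M + (((M**2 + M*M) + 346) - M)) = (M + 120)*(M + (((M**2 + M**2) + 346) - M)) = (120 + M)*(M + ((2*M**2 + 346) - M)) = (120 + M)*(M + ((346 + 2*M**2) - M)) = (120 + M)*(M + (346 - M + 2*M**2)) = (120 + M)*(346 + 2*M**2))
E(d(o(3, -4), 24)) - 231673 = (41520 + 2*6**3 + 240*6**2 + 346*6) - 231673 = (41520 + 2*216 + 240*36 + 2076) - 231673 = (41520 + 432 + 8640 + 2076) - 231673 = 52668 - 231673 = -179005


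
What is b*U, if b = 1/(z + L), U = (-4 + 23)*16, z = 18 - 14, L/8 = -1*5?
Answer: -76/9 ≈ -8.4444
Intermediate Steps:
L = -40 (L = 8*(-1*5) = 8*(-5) = -40)
z = 4
U = 304 (U = 19*16 = 304)
b = -1/36 (b = 1/(4 - 40) = 1/(-36) = -1/36 ≈ -0.027778)
b*U = -1/36*304 = -76/9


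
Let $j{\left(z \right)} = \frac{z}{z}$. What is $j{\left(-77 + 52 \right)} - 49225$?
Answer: $-49224$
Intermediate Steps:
$j{\left(z \right)} = 1$
$j{\left(-77 + 52 \right)} - 49225 = 1 - 49225 = -49224$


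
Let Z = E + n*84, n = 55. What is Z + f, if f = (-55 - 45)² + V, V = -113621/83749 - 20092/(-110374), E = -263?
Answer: 66350558436818/4621856063 ≈ 14356.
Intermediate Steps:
V = -5429059673/4621856063 (V = -113621*1/83749 - 20092*(-1/110374) = -113621/83749 + 10046/55187 = -5429059673/4621856063 ≈ -1.1746)
f = 46213131570327/4621856063 (f = (-55 - 45)² - 5429059673/4621856063 = (-100)² - 5429059673/4621856063 = 10000 - 5429059673/4621856063 = 46213131570327/4621856063 ≈ 9998.8)
Z = 4357 (Z = -263 + 55*84 = -263 + 4620 = 4357)
Z + f = 4357 + 46213131570327/4621856063 = 66350558436818/4621856063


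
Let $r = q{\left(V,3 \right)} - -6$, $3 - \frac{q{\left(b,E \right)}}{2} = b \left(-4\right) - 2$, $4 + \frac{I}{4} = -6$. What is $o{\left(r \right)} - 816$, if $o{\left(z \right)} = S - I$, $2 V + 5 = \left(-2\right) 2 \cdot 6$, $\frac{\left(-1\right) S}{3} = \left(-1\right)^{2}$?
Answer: $-779$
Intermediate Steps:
$I = -40$ ($I = -16 + 4 \left(-6\right) = -16 - 24 = -40$)
$S = -3$ ($S = - 3 \left(-1\right)^{2} = \left(-3\right) 1 = -3$)
$V = - \frac{29}{2}$ ($V = - \frac{5}{2} + \frac{\left(-2\right) 2 \cdot 6}{2} = - \frac{5}{2} + \frac{\left(-4\right) 6}{2} = - \frac{5}{2} + \frac{1}{2} \left(-24\right) = - \frac{5}{2} - 12 = - \frac{29}{2} \approx -14.5$)
$q{\left(b,E \right)} = 10 + 8 b$ ($q{\left(b,E \right)} = 6 - 2 \left(b \left(-4\right) - 2\right) = 6 - 2 \left(- 4 b - 2\right) = 6 - 2 \left(-2 - 4 b\right) = 6 + \left(4 + 8 b\right) = 10 + 8 b$)
$r = -100$ ($r = \left(10 + 8 \left(- \frac{29}{2}\right)\right) - -6 = \left(10 - 116\right) + 6 = -106 + 6 = -100$)
$o{\left(z \right)} = 37$ ($o{\left(z \right)} = -3 - -40 = -3 + 40 = 37$)
$o{\left(r \right)} - 816 = 37 - 816 = -779$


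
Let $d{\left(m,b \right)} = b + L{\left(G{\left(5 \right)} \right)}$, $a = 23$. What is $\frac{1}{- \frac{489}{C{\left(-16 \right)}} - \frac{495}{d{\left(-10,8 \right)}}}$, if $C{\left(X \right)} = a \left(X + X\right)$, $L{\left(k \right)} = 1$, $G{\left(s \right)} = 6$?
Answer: $- \frac{736}{39991} \approx -0.018404$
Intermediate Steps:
$d{\left(m,b \right)} = 1 + b$ ($d{\left(m,b \right)} = b + 1 = 1 + b$)
$C{\left(X \right)} = 46 X$ ($C{\left(X \right)} = 23 \left(X + X\right) = 23 \cdot 2 X = 46 X$)
$\frac{1}{- \frac{489}{C{\left(-16 \right)}} - \frac{495}{d{\left(-10,8 \right)}}} = \frac{1}{- \frac{489}{46 \left(-16\right)} - \frac{495}{1 + 8}} = \frac{1}{- \frac{489}{-736} - \frac{495}{9}} = \frac{1}{\left(-489\right) \left(- \frac{1}{736}\right) - 55} = \frac{1}{\frac{489}{736} - 55} = \frac{1}{- \frac{39991}{736}} = - \frac{736}{39991}$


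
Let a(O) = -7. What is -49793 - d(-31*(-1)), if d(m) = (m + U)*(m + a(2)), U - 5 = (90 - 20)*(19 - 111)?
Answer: 103903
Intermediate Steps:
U = -6435 (U = 5 + (90 - 20)*(19 - 111) = 5 + 70*(-92) = 5 - 6440 = -6435)
d(m) = (-6435 + m)*(-7 + m) (d(m) = (m - 6435)*(m - 7) = (-6435 + m)*(-7 + m))
-49793 - d(-31*(-1)) = -49793 - (45045 + (-31*(-1))**2 - (-199702)*(-1)) = -49793 - (45045 + 31**2 - 6442*31) = -49793 - (45045 + 961 - 199702) = -49793 - 1*(-153696) = -49793 + 153696 = 103903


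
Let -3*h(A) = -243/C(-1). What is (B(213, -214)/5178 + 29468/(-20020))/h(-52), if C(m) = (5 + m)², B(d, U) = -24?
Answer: -102043856/349864515 ≈ -0.29167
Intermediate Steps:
h(A) = 81/16 (h(A) = -(-81)/((5 - 1)²) = -(-81)/(4²) = -(-81)/16 = -⅓*(-243/16) = 81/16)
(B(213, -214)/5178 + 29468/(-20020))/h(-52) = (-24/5178 + 29468/(-20020))/(81/16) = (-24*1/5178 + 29468*(-1/20020))*(16/81) = (-4/863 - 7367/5005)*(16/81) = -6377741/4319315*16/81 = -102043856/349864515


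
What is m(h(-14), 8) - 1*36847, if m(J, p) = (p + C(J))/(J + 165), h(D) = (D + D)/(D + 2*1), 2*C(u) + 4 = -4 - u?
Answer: -36994371/1004 ≈ -36847.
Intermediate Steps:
C(u) = -4 - u/2 (C(u) = -2 + (-4 - u)/2 = -2 + (-2 - u/2) = -4 - u/2)
h(D) = 2*D/(2 + D) (h(D) = (2*D)/(D + 2) = (2*D)/(2 + D) = 2*D/(2 + D))
m(J, p) = (-4 + p - J/2)/(165 + J) (m(J, p) = (p + (-4 - J/2))/(J + 165) = (-4 + p - J/2)/(165 + J))
m(h(-14), 8) - 1*36847 = (-4 + 8 - (-14)/(2 - 14))/(165 + 2*(-14)/(2 - 14)) - 1*36847 = (-4 + 8 - (-14)/(-12))/(165 + 2*(-14)/(-12)) - 36847 = (-4 + 8 - (-14)*(-1)/12)/(165 + 2*(-14)*(-1/12)) - 36847 = (-4 + 8 - ½*7/3)/(165 + 7/3) - 36847 = (-4 + 8 - 7/6)/(502/3) - 36847 = (3/502)*(17/6) - 36847 = 17/1004 - 36847 = -36994371/1004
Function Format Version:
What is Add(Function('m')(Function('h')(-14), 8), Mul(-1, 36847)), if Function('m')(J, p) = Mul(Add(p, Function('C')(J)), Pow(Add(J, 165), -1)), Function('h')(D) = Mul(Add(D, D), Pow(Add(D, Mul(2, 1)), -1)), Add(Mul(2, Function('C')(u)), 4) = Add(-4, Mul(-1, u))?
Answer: Rational(-36994371, 1004) ≈ -36847.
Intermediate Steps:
Function('C')(u) = Add(-4, Mul(Rational(-1, 2), u)) (Function('C')(u) = Add(-2, Mul(Rational(1, 2), Add(-4, Mul(-1, u)))) = Add(-2, Add(-2, Mul(Rational(-1, 2), u))) = Add(-4, Mul(Rational(-1, 2), u)))
Function('h')(D) = Mul(2, D, Pow(Add(2, D), -1)) (Function('h')(D) = Mul(Mul(2, D), Pow(Add(D, 2), -1)) = Mul(Mul(2, D), Pow(Add(2, D), -1)) = Mul(2, D, Pow(Add(2, D), -1)))
Function('m')(J, p) = Mul(Pow(Add(165, J), -1), Add(-4, p, Mul(Rational(-1, 2), J))) (Function('m')(J, p) = Mul(Add(p, Add(-4, Mul(Rational(-1, 2), J))), Pow(Add(J, 165), -1)) = Mul(Add(-4, p, Mul(Rational(-1, 2), J)), Pow(Add(165, J), -1)) = Mul(Pow(Add(165, J), -1), Add(-4, p, Mul(Rational(-1, 2), J))))
Add(Function('m')(Function('h')(-14), 8), Mul(-1, 36847)) = Add(Mul(Pow(Add(165, Mul(2, -14, Pow(Add(2, -14), -1))), -1), Add(-4, 8, Mul(Rational(-1, 2), Mul(2, -14, Pow(Add(2, -14), -1))))), Mul(-1, 36847)) = Add(Mul(Pow(Add(165, Mul(2, -14, Pow(-12, -1))), -1), Add(-4, 8, Mul(Rational(-1, 2), Mul(2, -14, Pow(-12, -1))))), -36847) = Add(Mul(Pow(Add(165, Mul(2, -14, Rational(-1, 12))), -1), Add(-4, 8, Mul(Rational(-1, 2), Mul(2, -14, Rational(-1, 12))))), -36847) = Add(Mul(Pow(Add(165, Rational(7, 3)), -1), Add(-4, 8, Mul(Rational(-1, 2), Rational(7, 3)))), -36847) = Add(Mul(Pow(Rational(502, 3), -1), Add(-4, 8, Rational(-7, 6))), -36847) = Add(Mul(Rational(3, 502), Rational(17, 6)), -36847) = Add(Rational(17, 1004), -36847) = Rational(-36994371, 1004)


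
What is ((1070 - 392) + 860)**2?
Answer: 2365444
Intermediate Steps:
((1070 - 392) + 860)**2 = (678 + 860)**2 = 1538**2 = 2365444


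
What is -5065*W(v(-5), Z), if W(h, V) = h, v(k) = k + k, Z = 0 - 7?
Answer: 50650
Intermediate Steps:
Z = -7
v(k) = 2*k
-5065*W(v(-5), Z) = -10130*(-5) = -5065*(-10) = 50650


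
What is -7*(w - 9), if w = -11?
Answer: 140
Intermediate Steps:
-7*(w - 9) = -7*(-11 - 9) = -7*(-20) = 140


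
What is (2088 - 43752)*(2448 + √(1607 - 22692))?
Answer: -101993472 - 41664*I*√21085 ≈ -1.0199e+8 - 6.0499e+6*I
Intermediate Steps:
(2088 - 43752)*(2448 + √(1607 - 22692)) = -41664*(2448 + √(-21085)) = -41664*(2448 + I*√21085) = -101993472 - 41664*I*√21085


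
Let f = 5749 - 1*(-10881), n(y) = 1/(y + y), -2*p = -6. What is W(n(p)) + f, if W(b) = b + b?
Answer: 49891/3 ≈ 16630.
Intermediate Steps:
p = 3 (p = -½*(-6) = 3)
n(y) = 1/(2*y)
W(b) = 2*b
f = 16630 (f = 5749 + 10881 = 16630)
W(n(p)) + f = 2*((½)/3) + 16630 = 2*((½)*(⅓)) + 16630 = 2*(⅙) + 16630 = ⅓ + 16630 = 49891/3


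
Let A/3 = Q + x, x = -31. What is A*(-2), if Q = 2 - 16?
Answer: 270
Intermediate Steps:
Q = -14
A = -135 (A = 3*(-14 - 31) = 3*(-45) = -135)
A*(-2) = -135*(-2) = 270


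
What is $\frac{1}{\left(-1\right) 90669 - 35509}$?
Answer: $- \frac{1}{126178} \approx -7.9253 \cdot 10^{-6}$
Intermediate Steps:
$\frac{1}{\left(-1\right) 90669 - 35509} = \frac{1}{-90669 - 35509} = \frac{1}{-126178} = - \frac{1}{126178}$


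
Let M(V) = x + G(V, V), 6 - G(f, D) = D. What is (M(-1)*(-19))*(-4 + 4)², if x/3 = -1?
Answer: 0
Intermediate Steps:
x = -3 (x = 3*(-1) = -3)
G(f, D) = 6 - D
M(V) = 3 - V (M(V) = -3 + (6 - V) = 3 - V)
(M(-1)*(-19))*(-4 + 4)² = ((3 - 1*(-1))*(-19))*(-4 + 4)² = ((3 + 1)*(-19))*0² = (4*(-19))*0 = -76*0 = 0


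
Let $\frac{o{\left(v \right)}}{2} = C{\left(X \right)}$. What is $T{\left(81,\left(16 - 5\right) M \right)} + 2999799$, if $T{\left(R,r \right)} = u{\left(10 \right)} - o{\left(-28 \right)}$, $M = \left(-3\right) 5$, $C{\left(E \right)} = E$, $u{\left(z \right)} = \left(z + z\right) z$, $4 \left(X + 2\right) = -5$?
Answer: $\frac{6000011}{2} \approx 3.0 \cdot 10^{6}$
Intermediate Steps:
$X = - \frac{13}{4}$ ($X = -2 + \frac{1}{4} \left(-5\right) = -2 - \frac{5}{4} = - \frac{13}{4} \approx -3.25$)
$u{\left(z \right)} = 2 z^{2}$ ($u{\left(z \right)} = 2 z z = 2 z^{2}$)
$M = -15$
$o{\left(v \right)} = - \frac{13}{2}$ ($o{\left(v \right)} = 2 \left(- \frac{13}{4}\right) = - \frac{13}{2}$)
$T{\left(R,r \right)} = \frac{413}{2}$ ($T{\left(R,r \right)} = 2 \cdot 10^{2} - - \frac{13}{2} = 2 \cdot 100 + \frac{13}{2} = 200 + \frac{13}{2} = \frac{413}{2}$)
$T{\left(81,\left(16 - 5\right) M \right)} + 2999799 = \frac{413}{2} + 2999799 = \frac{6000011}{2}$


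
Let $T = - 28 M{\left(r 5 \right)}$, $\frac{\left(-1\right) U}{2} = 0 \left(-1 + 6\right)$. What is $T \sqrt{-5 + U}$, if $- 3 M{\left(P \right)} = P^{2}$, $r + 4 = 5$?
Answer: $\frac{700 i \sqrt{5}}{3} \approx 521.75 i$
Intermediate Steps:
$r = 1$ ($r = -4 + 5 = 1$)
$U = 0$ ($U = - 2 \cdot 0 \left(-1 + 6\right) = - 2 \cdot 0 \cdot 5 = \left(-2\right) 0 = 0$)
$M{\left(P \right)} = - \frac{P^{2}}{3}$
$T = \frac{700}{3}$ ($T = - 28 \left(- \frac{\left(1 \cdot 5\right)^{2}}{3}\right) = - 28 \left(- \frac{5^{2}}{3}\right) = - 28 \left(\left(- \frac{1}{3}\right) 25\right) = \left(-28\right) \left(- \frac{25}{3}\right) = \frac{700}{3} \approx 233.33$)
$T \sqrt{-5 + U} = \frac{700 \sqrt{-5 + 0}}{3} = \frac{700 \sqrt{-5}}{3} = \frac{700 i \sqrt{5}}{3}$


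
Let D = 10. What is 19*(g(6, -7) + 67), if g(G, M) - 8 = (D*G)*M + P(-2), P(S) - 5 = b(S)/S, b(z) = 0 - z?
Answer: -6479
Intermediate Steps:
b(z) = -z
P(S) = 4 (P(S) = 5 + (-S)/S = 5 - 1 = 4)
g(G, M) = 12 + 10*G*M (g(G, M) = 8 + ((10*G)*M + 4) = 8 + (10*G*M + 4) = 8 + (4 + 10*G*M) = 12 + 10*G*M)
19*(g(6, -7) + 67) = 19*((12 + 10*6*(-7)) + 67) = 19*((12 - 420) + 67) = 19*(-408 + 67) = 19*(-341) = -6479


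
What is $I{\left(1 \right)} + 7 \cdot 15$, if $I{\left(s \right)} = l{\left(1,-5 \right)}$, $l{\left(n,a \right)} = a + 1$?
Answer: $101$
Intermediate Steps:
$l{\left(n,a \right)} = 1 + a$
$I{\left(s \right)} = -4$ ($I{\left(s \right)} = 1 - 5 = -4$)
$I{\left(1 \right)} + 7 \cdot 15 = -4 + 7 \cdot 15 = -4 + 105 = 101$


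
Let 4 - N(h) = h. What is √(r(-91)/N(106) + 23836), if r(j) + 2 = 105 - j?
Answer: √61992489/51 ≈ 154.38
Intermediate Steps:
r(j) = 103 - j (r(j) = -2 + (105 - j) = 103 - j)
N(h) = 4 - h
√(r(-91)/N(106) + 23836) = √((103 - 1*(-91))/(4 - 1*106) + 23836) = √((103 + 91)/(4 - 106) + 23836) = √(194/(-102) + 23836) = √(194*(-1/102) + 23836) = √(-97/51 + 23836) = √(1215539/51) = √61992489/51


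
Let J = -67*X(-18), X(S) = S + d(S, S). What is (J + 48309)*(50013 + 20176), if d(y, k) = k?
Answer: 3560056269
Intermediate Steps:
X(S) = 2*S (X(S) = S + S = 2*S)
J = 2412 (J = -134*(-18) = -67*(-36) = 2412)
(J + 48309)*(50013 + 20176) = (2412 + 48309)*(50013 + 20176) = 50721*70189 = 3560056269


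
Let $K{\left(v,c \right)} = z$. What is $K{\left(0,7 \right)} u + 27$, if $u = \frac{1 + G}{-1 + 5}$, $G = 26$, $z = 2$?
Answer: $\frac{81}{2} \approx 40.5$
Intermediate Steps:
$K{\left(v,c \right)} = 2$
$u = \frac{27}{4}$ ($u = \frac{1 + 26}{-1 + 5} = \frac{27}{4} \approx 6.75$)
$K{\left(0,7 \right)} u + 27 = 2 \cdot \frac{27}{4} + 27 = \frac{27}{2} + 27 = \frac{81}{2}$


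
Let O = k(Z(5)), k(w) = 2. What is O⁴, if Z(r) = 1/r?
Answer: 16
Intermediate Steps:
O = 2
O⁴ = 2⁴ = 16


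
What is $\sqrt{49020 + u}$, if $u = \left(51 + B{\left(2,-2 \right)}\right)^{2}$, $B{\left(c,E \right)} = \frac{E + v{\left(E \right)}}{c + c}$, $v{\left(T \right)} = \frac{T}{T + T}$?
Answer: $\frac{\sqrt{3301305}}{8} \approx 227.12$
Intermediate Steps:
$v{\left(T \right)} = \frac{1}{2}$ ($v{\left(T \right)} = \frac{T}{2 T} = \frac{1}{2 T} T = \frac{1}{2}$)
$B{\left(c,E \right)} = \frac{\frac{1}{2} + E}{2 c}$ ($B{\left(c,E \right)} = \frac{E + \frac{1}{2}}{c + c} = \frac{\frac{1}{2} + E}{2 c}$)
$u = \frac{164025}{64}$ ($u = \left(51 + \frac{1 + 2 \left(-2\right)}{4 \cdot 2}\right)^{2} = \left(51 + \frac{1}{4} \cdot \frac{1}{2} \left(1 - 4\right)\right)^{2} = \left(51 + \frac{1}{4} \cdot \frac{1}{2} \left(-3\right)\right)^{2} = \left(51 - \frac{3}{8}\right)^{2} = \left(\frac{405}{8}\right)^{2} = \frac{164025}{64} \approx 2562.9$)
$\sqrt{49020 + u} = \sqrt{49020 + \frac{164025}{64}} = \sqrt{\frac{3301305}{64}} = \frac{\sqrt{3301305}}{8}$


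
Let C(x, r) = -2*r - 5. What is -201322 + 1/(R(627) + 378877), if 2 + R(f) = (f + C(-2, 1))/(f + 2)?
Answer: -47977648778761/238312995 ≈ -2.0132e+5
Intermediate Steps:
C(x, r) = -5 - 2*r
R(f) = -2 + (-7 + f)/(2 + f) (R(f) = -2 + (f + (-5 - 2*1))/(f + 2) = -2 + (f + (-5 - 2))/(2 + f) = -2 + (f - 7)/(2 + f) = -2 + (-7 + f)/(2 + f))
-201322 + 1/(R(627) + 378877) = -201322 + 1/((-11 - 1*627)/(2 + 627) + 378877) = -201322 + 1/((-11 - 627)/629 + 378877) = -201322 + 1/((1/629)*(-638) + 378877) = -201322 + 1/(-638/629 + 378877) = -201322 + 1/(238312995/629) = -201322 + 629/238312995 = -47977648778761/238312995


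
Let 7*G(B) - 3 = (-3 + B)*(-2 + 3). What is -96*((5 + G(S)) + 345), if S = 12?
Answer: -236352/7 ≈ -33765.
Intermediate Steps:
G(B) = B/7 (G(B) = 3/7 + ((-3 + B)*(-2 + 3))/7 = 3/7 + ((-3 + B)*1)/7 = 3/7 + (-3 + B)/7 = 3/7 + (-3/7 + B/7) = B/7)
-96*((5 + G(S)) + 345) = -96*((5 + (⅐)*12) + 345) = -96*((5 + 12/7) + 345) = -96*(47/7 + 345) = -96*2462/7 = -236352/7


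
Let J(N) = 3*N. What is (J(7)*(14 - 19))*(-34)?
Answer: 3570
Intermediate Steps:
(J(7)*(14 - 19))*(-34) = ((3*7)*(14 - 19))*(-34) = (21*(-5))*(-34) = -105*(-34) = 3570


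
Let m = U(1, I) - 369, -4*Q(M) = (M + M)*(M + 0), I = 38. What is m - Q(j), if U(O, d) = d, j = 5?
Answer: -637/2 ≈ -318.50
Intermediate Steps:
Q(M) = -M**2/2 (Q(M) = -(M + M)*(M + 0)/4 = -2*M*M/4 = -M**2/2)
m = -331 (m = 38 - 369 = -331)
m - Q(j) = -331 - (-1)*5**2/2 = -331 - (-1)*25/2 = -331 - 1*(-25/2) = -331 + 25/2 = -637/2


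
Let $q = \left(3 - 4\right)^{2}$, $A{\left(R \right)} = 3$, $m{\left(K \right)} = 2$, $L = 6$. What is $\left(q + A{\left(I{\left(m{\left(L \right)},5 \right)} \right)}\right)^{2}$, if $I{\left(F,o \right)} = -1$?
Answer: $16$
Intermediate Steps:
$q = 1$ ($q = \left(-1\right)^{2} = 1$)
$\left(q + A{\left(I{\left(m{\left(L \right)},5 \right)} \right)}\right)^{2} = \left(1 + 3\right)^{2} = 4^{2} = 16$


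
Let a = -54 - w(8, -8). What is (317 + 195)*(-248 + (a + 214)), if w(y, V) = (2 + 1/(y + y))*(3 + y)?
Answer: -56672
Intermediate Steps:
w(y, V) = (2 + 1/(2*y))*(3 + y)
a = -1227/16 (a = -54 - (3 + 8*(13 + 4*8))/(2*8) = -54 - (3 + 8*(13 + 32))/(2*8) = -54 - (3 + 8*45)/(2*8) = -54 - (3 + 360)/(2*8) = -54 - 363/(2*8) = -54 - 1*363/16 = -54 - 363/16 = -1227/16 ≈ -76.688)
(317 + 195)*(-248 + (a + 214)) = (317 + 195)*(-248 + (-1227/16 + 214)) = 512*(-248 + 2197/16) = 512*(-1771/16) = -56672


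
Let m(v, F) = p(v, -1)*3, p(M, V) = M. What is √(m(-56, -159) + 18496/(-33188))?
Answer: 2*I*√2900880110/8297 ≈ 12.983*I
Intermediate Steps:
m(v, F) = 3*v (m(v, F) = v*3 = 3*v)
√(m(-56, -159) + 18496/(-33188)) = √(3*(-56) + 18496/(-33188)) = √(-168 + 18496*(-1/33188)) = √(-168 - 4624/8297) = √(-1398520/8297) = 2*I*√2900880110/8297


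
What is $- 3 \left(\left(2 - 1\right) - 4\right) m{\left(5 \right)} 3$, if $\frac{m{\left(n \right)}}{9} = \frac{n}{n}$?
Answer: $243$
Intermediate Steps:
$m{\left(n \right)} = 9$ ($m{\left(n \right)} = 9 \frac{n}{n} = 9 \cdot 1 = 9$)
$- 3 \left(\left(2 - 1\right) - 4\right) m{\left(5 \right)} 3 = - 3 \left(\left(2 - 1\right) - 4\right) 9 \cdot 3 = - 3 \left(1 - 4\right) 9 \cdot 3 = \left(-3\right) \left(-3\right) 9 \cdot 3 = 9 \cdot 9 \cdot 3 = 81 \cdot 3 = 243$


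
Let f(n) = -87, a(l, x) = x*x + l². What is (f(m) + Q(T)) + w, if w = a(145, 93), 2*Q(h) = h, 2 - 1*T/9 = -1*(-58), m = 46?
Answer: 29335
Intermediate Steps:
a(l, x) = l² + x² (a(l, x) = x² + l² = l² + x²)
T = -504 (T = 18 - (-9)*(-58) = 18 - 9*58 = 18 - 522 = -504)
Q(h) = h/2
w = 29674 (w = 145² + 93² = 21025 + 8649 = 29674)
(f(m) + Q(T)) + w = (-87 + (½)*(-504)) + 29674 = (-87 - 252) + 29674 = -339 + 29674 = 29335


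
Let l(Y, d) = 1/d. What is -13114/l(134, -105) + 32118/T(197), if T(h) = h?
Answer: 271295208/197 ≈ 1.3771e+6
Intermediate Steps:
-13114/l(134, -105) + 32118/T(197) = -13114/(1/(-105)) + 32118/197 = -13114/(-1/105) + 32118*(1/197) = -13114*(-105) + 32118/197 = 1376970 + 32118/197 = 271295208/197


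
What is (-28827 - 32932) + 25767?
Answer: -35992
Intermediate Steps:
(-28827 - 32932) + 25767 = -61759 + 25767 = -35992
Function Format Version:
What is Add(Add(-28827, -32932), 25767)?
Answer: -35992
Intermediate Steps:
Add(Add(-28827, -32932), 25767) = Add(-61759, 25767) = -35992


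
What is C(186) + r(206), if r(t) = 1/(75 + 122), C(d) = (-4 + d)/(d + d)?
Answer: 18113/36642 ≈ 0.49432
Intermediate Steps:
C(d) = (-4 + d)/(2*d) (C(d) = (-4 + d)/((2*d)) = (-4 + d)*(1/(2*d)) = (-4 + d)/(2*d))
r(t) = 1/197
C(186) + r(206) = (½)*(-4 + 186)/186 + 1/197 = (½)*(1/186)*182 + 1/197 = 91/186 + 1/197 = 18113/36642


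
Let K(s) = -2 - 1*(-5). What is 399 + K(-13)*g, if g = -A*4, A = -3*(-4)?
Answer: 255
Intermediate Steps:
A = 12
K(s) = 3 (K(s) = -2 + 5 = 3)
g = -48 (g = -1*12*4 = -12*4 = -48)
399 + K(-13)*g = 399 + 3*(-48) = 399 - 144 = 255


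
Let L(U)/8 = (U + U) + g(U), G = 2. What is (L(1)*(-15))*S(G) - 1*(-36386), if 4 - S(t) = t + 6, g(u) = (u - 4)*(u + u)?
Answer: 34466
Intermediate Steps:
g(u) = 2*u*(-4 + u) (g(u) = (-4 + u)*(2*u) = 2*u*(-4 + u))
S(t) = -2 - t (S(t) = 4 - (t + 6) = 4 - (6 + t) = 4 + (-6 - t) = -2 - t)
L(U) = 16*U + 16*U*(-4 + U) (L(U) = 8*((U + U) + 2*U*(-4 + U)) = 8*(2*U + 2*U*(-4 + U)) = 16*U + 16*U*(-4 + U))
(L(1)*(-15))*S(G) - 1*(-36386) = ((16*1*(-3 + 1))*(-15))*(-2 - 1*2) - 1*(-36386) = ((16*1*(-2))*(-15))*(-2 - 2) + 36386 = -32*(-15)*(-4) + 36386 = 480*(-4) + 36386 = -1920 + 36386 = 34466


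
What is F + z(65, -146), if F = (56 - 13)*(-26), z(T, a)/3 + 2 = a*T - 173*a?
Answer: 46180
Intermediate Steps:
z(T, a) = -6 - 519*a + 3*T*a (z(T, a) = -6 + 3*(a*T - 173*a) = -6 + 3*(T*a - 173*a) = -6 + 3*(-173*a + T*a) = -6 + (-519*a + 3*T*a) = -6 - 519*a + 3*T*a)
F = -1118 (F = 43*(-26) = -1118)
F + z(65, -146) = -1118 + (-6 - 519*(-146) + 3*65*(-146)) = -1118 + (-6 + 75774 - 28470) = -1118 + 47298 = 46180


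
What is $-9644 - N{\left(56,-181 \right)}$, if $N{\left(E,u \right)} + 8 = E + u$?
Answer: $-9511$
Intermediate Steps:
$N{\left(E,u \right)} = -8 + E + u$ ($N{\left(E,u \right)} = -8 + \left(E + u\right) = -8 + E + u$)
$-9644 - N{\left(56,-181 \right)} = -9644 - \left(-8 + 56 - 181\right) = -9644 - -133 = -9644 + 133 = -9511$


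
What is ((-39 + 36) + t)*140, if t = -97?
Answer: -14000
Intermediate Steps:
((-39 + 36) + t)*140 = ((-39 + 36) - 97)*140 = (-3 - 97)*140 = -100*140 = -14000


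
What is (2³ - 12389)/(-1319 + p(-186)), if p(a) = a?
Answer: 12381/1505 ≈ 8.2266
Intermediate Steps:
(2³ - 12389)/(-1319 + p(-186)) = (2³ - 12389)/(-1319 - 186) = (8 - 12389)/(-1505) = -12381*(-1/1505) = 12381/1505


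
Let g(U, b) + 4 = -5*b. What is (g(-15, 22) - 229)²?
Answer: 117649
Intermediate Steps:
g(U, b) = -4 - 5*b
(g(-15, 22) - 229)² = ((-4 - 5*22) - 229)² = ((-4 - 110) - 229)² = (-114 - 229)² = (-343)² = 117649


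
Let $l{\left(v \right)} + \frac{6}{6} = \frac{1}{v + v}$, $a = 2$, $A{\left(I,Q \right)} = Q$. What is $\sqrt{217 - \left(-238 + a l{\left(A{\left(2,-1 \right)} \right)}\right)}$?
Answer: $\sqrt{458} \approx 21.401$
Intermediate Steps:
$l{\left(v \right)} = -1 + \frac{1}{2 v}$ ($l{\left(v \right)} = -1 + \frac{1}{v + v} = -1 + \frac{1}{2 v}$)
$\sqrt{217 - \left(-238 + a l{\left(A{\left(2,-1 \right)} \right)}\right)} = \sqrt{217 + \left(238 - 2 \frac{\frac{1}{2} - -1}{-1}\right)} = \sqrt{217 + \left(238 - 2 \left(- (\frac{1}{2} + 1)\right)\right)} = \sqrt{217 + \left(238 - 2 \left(\left(-1\right) \frac{3}{2}\right)\right)} = \sqrt{217 + \left(238 - 2 \left(- \frac{3}{2}\right)\right)} = \sqrt{217 + \left(238 - -3\right)} = \sqrt{217 + \left(238 + 3\right)} = \sqrt{217 + 241} = \sqrt{458}$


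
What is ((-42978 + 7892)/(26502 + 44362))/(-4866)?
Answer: 17543/172412112 ≈ 0.00010175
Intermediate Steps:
((-42978 + 7892)/(26502 + 44362))/(-4866) = -35086/70864*(-1/4866) = -35086*1/70864*(-1/4866) = -17543/35432*(-1/4866) = 17543/172412112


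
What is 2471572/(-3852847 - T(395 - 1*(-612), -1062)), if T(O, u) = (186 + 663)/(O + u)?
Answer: -33984115/52976434 ≈ -0.64149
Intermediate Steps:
T(O, u) = 849/(O + u)
2471572/(-3852847 - T(395 - 1*(-612), -1062)) = 2471572/(-3852847 - 849/((395 - 1*(-612)) - 1062)) = 2471572/(-3852847 - 849/((395 + 612) - 1062)) = 2471572/(-3852847 - 849/(1007 - 1062)) = 2471572/(-3852847 - 849/(-55)) = 2471572/(-3852847 - 849*(-1)/55) = 2471572/(-3852847 - 1*(-849/55)) = 2471572/(-3852847 + 849/55) = 2471572/(-211905736/55) = 2471572*(-55/211905736) = -33984115/52976434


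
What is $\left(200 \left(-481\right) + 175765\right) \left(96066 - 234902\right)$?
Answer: $-11046486340$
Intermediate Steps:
$\left(200 \left(-481\right) + 175765\right) \left(96066 - 234902\right) = \left(-96200 + 175765\right) \left(-138836\right) = 79565 \left(-138836\right) = -11046486340$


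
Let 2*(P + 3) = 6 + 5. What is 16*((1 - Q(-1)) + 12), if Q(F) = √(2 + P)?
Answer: 208 - 24*√2 ≈ 174.06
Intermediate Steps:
P = 5/2 (P = -3 + (6 + 5)/2 = -3 + (½)*11 = -3 + 11/2 = 5/2 ≈ 2.5000)
Q(F) = 3*√2/2 (Q(F) = √(2 + 5/2) = √(9/2) = 3*√2/2)
16*((1 - Q(-1)) + 12) = 16*((1 - 3*√2/2) + 12) = 16*(13 - 3*√2/2) = 208 - 24*√2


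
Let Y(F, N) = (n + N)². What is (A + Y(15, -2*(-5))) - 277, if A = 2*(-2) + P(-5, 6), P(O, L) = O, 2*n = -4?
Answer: -222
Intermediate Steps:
n = -2 (n = (½)*(-4) = -2)
Y(F, N) = (-2 + N)²
A = -9 (A = 2*(-2) - 5 = -4 - 5 = -9)
(A + Y(15, -2*(-5))) - 277 = (-9 + (-2 - 2*(-5))²) - 277 = (-9 + (-2 + 10)²) - 277 = (-9 + 8²) - 277 = (-9 + 64) - 277 = 55 - 277 = -222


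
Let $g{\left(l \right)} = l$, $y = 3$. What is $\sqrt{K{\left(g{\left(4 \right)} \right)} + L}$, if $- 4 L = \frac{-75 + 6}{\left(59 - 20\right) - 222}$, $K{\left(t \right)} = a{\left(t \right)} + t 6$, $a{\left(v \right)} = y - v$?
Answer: $\frac{9 \sqrt{4209}}{122} \approx 4.786$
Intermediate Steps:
$a{\left(v \right)} = 3 - v$
$K{\left(t \right)} = 3 + 5 t$ ($K{\left(t \right)} = \left(3 - t\right) + t 6 = \left(3 - t\right) + 6 t = 3 + 5 t$)
$L = - \frac{23}{244}$ ($L = - \frac{\left(-75 + 6\right) \frac{1}{\left(59 - 20\right) - 222}}{4} = - \frac{\left(-69\right) \frac{1}{\left(59 - 20\right) - 222}}{4} = - \frac{\left(-69\right) \frac{1}{39 - 222}}{4} = - \frac{\left(-69\right) \frac{1}{-183}}{4} = - \frac{\left(-69\right) \left(- \frac{1}{183}\right)}{4} = \left(- \frac{1}{4}\right) \frac{23}{61} = - \frac{23}{244} \approx -0.094262$)
$\sqrt{K{\left(g{\left(4 \right)} \right)} + L} = \sqrt{\left(3 + 5 \cdot 4\right) - \frac{23}{244}} = \sqrt{\left(3 + 20\right) - \frac{23}{244}} = \sqrt{23 - \frac{23}{244}} = \sqrt{\frac{5589}{244}} = \frac{9 \sqrt{4209}}{122}$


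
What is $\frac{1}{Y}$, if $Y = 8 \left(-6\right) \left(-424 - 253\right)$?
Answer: $\frac{1}{32496} \approx 3.0773 \cdot 10^{-5}$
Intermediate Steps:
$Y = 32496$ ($Y = \left(-48\right) \left(-677\right) = 32496$)
$\frac{1}{Y} = \frac{1}{32496}$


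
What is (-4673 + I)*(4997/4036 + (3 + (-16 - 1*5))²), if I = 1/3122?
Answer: -2735792736915/1800056 ≈ -1.5198e+6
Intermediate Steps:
I = 1/3122 ≈ 0.00032031
(-4673 + I)*(4997/4036 + (3 + (-16 - 1*5))²) = (-4673 + 1/3122)*(4997/4036 + (3 + (-16 - 1*5))²) = -14589105*(4997*(1/4036) + (3 + (-16 - 5))²)/3122 = -14589105*(4997/4036 + (3 - 21)²)/3122 = -14589105*(4997/4036 + (-18)²)/3122 = -14589105*(4997/4036 + 324)/3122 = -14589105/3122*1312661/4036 = -2735792736915/1800056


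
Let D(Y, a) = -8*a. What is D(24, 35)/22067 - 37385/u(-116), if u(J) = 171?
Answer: -825022675/3773457 ≈ -218.64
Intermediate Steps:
D(24, 35)/22067 - 37385/u(-116) = -8*35/22067 - 37385/171 = -280*1/22067 - 37385*1/171 = -280/22067 - 37385/171 = -825022675/3773457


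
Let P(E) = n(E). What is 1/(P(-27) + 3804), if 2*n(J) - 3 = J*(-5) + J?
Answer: 2/7719 ≈ 0.00025910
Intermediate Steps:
n(J) = 3/2 - 2*J (n(J) = 3/2 + (J*(-5) + J)/2 = 3/2 + (-5*J + J)/2 = 3/2 + (-4*J)/2 = 3/2 - 2*J)
P(E) = 3/2 - 2*E
1/(P(-27) + 3804) = 1/((3/2 - 2*(-27)) + 3804) = 1/((3/2 + 54) + 3804) = 1/(111/2 + 3804) = 1/(7719/2) = 2/7719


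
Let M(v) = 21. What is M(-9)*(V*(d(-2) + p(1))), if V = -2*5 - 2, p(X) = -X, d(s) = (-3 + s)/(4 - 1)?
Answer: 672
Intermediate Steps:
d(s) = -1 + s/3 (d(s) = (-3 + s)/3 = (-3 + s)*(1/3) = -1 + s/3)
V = -12 (V = -10 - 2 = -12)
M(-9)*(V*(d(-2) + p(1))) = 21*(-12*((-1 + (1/3)*(-2)) - 1*1)) = 21*(-12*((-1 - 2/3) - 1)) = 21*(-12*(-5/3 - 1)) = 21*(-12*(-8/3)) = 21*32 = 672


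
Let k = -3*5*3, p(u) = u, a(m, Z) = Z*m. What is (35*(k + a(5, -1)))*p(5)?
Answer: -8750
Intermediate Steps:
k = -45 (k = -15*3 = -45)
(35*(k + a(5, -1)))*p(5) = (35*(-45 - 1*5))*5 = (35*(-45 - 5))*5 = (35*(-50))*5 = -1750*5 = -8750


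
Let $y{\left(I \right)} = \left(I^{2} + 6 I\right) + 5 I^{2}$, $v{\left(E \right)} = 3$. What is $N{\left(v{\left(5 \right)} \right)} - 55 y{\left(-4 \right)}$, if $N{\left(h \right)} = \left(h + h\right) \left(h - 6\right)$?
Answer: $-3978$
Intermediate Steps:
$N{\left(h \right)} = 2 h \left(-6 + h\right)$
$y{\left(I \right)} = 6 I + 6 I^{2}$
$N{\left(v{\left(5 \right)} \right)} - 55 y{\left(-4 \right)} = 2 \cdot 3 \left(-6 + 3\right) - 55 \cdot 6 \left(-4\right) \left(1 - 4\right) = 2 \cdot 3 \left(-3\right) - 55 \cdot 6 \left(-4\right) \left(-3\right) = -18 - 3960 = -3978$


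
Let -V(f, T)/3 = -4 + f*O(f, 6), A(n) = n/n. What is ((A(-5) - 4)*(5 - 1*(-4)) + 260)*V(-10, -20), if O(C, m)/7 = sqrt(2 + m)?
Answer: 2796 + 97860*sqrt(2) ≈ 1.4119e+5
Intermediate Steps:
O(C, m) = 7*sqrt(2 + m)
A(n) = 1
V(f, T) = 12 - 42*f*sqrt(2) (V(f, T) = -3*(-4 + f*(7*sqrt(2 + 6))) = -3*(-4 + f*(7*sqrt(8))) = -3*(-4 + f*(7*(2*sqrt(2)))) = -3*(-4 + f*(14*sqrt(2))) = -3*(-4 + 14*f*sqrt(2)) = 12 - 42*f*sqrt(2))
((A(-5) - 4)*(5 - 1*(-4)) + 260)*V(-10, -20) = ((1 - 4)*(5 - 1*(-4)) + 260)*(12 - 42*(-10)*sqrt(2)) = (-3*(5 + 4) + 260)*(12 + 420*sqrt(2)) = (-3*9 + 260)*(12 + 420*sqrt(2)) = (-27 + 260)*(12 + 420*sqrt(2)) = 233*(12 + 420*sqrt(2)) = 2796 + 97860*sqrt(2)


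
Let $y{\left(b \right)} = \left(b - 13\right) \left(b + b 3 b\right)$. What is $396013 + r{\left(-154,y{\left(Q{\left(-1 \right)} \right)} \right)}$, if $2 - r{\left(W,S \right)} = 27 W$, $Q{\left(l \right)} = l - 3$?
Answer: $400173$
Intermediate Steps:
$Q{\left(l \right)} = -3 + l$
$y{\left(b \right)} = \left(-13 + b\right) \left(b + 3 b^{2}\right)$ ($y{\left(b \right)} = \left(-13 + b\right) \left(b + 3 b b\right) = \left(-13 + b\right) \left(b + 3 b^{2}\right)$)
$r{\left(W,S \right)} = 2 - 27 W$
$396013 + r{\left(-154,y{\left(Q{\left(-1 \right)} \right)} \right)} = 396013 + \left(2 - -4158\right) = 396013 + \left(2 + 4158\right) = 396013 + 4160 = 400173$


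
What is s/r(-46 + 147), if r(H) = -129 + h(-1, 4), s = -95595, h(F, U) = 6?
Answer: 31865/41 ≈ 777.20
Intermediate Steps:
r(H) = -123 (r(H) = -129 + 6 = -123)
s/r(-46 + 147) = -95595/(-123) = -95595*(-1/123) = 31865/41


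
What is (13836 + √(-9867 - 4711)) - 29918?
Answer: -16082 + I*√14578 ≈ -16082.0 + 120.74*I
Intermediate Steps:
(13836 + √(-9867 - 4711)) - 29918 = (13836 + √(-14578)) - 29918 = (13836 + I*√14578) - 29918 = -16082 + I*√14578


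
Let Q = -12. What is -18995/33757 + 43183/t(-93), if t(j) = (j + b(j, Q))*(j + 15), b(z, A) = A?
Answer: 186022783/39495690 ≈ 4.7100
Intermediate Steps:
t(j) = (-12 + j)*(15 + j) (t(j) = (j - 12)*(j + 15) = (-12 + j)*(15 + j))
-18995/33757 + 43183/t(-93) = -18995/33757 + 43183/(-180 + (-93)² + 3*(-93)) = -18995*1/33757 + 43183/(-180 + 8649 - 279) = -18995/33757 + 43183/8190 = -18995/33757 + 43183*(1/8190) = -18995/33757 + 6169/1170 = 186022783/39495690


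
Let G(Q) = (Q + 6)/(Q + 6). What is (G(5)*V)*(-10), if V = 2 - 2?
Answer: 0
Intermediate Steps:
V = 0
G(Q) = 1 (G(Q) = (6 + Q)/(6 + Q) = 1)
(G(5)*V)*(-10) = (1*0)*(-10) = 0*(-10) = 0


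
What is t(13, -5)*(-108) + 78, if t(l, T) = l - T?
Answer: -1866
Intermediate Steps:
t(13, -5)*(-108) + 78 = (13 - 1*(-5))*(-108) + 78 = (13 + 5)*(-108) + 78 = 18*(-108) + 78 = -1944 + 78 = -1866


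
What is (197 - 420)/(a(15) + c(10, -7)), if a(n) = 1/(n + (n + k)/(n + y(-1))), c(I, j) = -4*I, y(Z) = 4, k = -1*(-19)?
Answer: 71137/12741 ≈ 5.5833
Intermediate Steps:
k = 19
a(n) = 1/(n + (19 + n)/(4 + n)) (a(n) = 1/(n + (n + 19)/(n + 4)) = 1/(n + (19 + n)/(4 + n)))
(197 - 420)/(a(15) + c(10, -7)) = (197 - 420)/((4 + 15)/(19 + 15² + 5*15) - 4*10) = -223/(19/(19 + 225 + 75) - 40) = -223/(19/319 - 40) = -223/(-12741/319) = -223*(-319/12741) = 71137/12741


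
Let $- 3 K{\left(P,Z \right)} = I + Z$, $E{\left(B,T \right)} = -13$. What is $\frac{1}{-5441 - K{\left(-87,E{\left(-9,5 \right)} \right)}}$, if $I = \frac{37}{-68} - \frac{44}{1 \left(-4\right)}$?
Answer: $- \frac{204}{1110137} \approx -0.00018376$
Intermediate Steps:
$I = \frac{711}{68}$ ($I = 37 \left(- \frac{1}{68}\right) - \frac{44}{-4} = - \frac{37}{68} - -11 = - \frac{37}{68} + 11 = \frac{711}{68} \approx 10.456$)
$K{\left(P,Z \right)} = - \frac{237}{68} - \frac{Z}{3}$ ($K{\left(P,Z \right)} = - \frac{\frac{711}{68} + Z}{3} = - \frac{237}{68} - \frac{Z}{3}$)
$\frac{1}{-5441 - K{\left(-87,E{\left(-9,5 \right)} \right)}} = \frac{1}{-5441 - \left(- \frac{237}{68} - - \frac{13}{3}\right)} = \frac{1}{-5441 - \left(- \frac{237}{68} + \frac{13}{3}\right)} = \frac{1}{-5441 - \frac{173}{204}} = \frac{1}{- \frac{1110137}{204}} = - \frac{204}{1110137}$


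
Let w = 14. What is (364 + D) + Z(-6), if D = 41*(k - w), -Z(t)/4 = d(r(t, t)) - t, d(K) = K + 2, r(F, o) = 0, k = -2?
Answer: -324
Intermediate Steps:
d(K) = 2 + K
Z(t) = -8 + 4*t (Z(t) = -4*((2 + 0) - t) = -4*(2 - t) = -8 + 4*t)
D = -656 (D = 41*(-2 - 1*14) = 41*(-2 - 14) = 41*(-16) = -656)
(364 + D) + Z(-6) = (364 - 656) + (-8 + 4*(-6)) = -292 + (-8 - 24) = -292 - 32 = -324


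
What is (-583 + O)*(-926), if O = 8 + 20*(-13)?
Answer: 773210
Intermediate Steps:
O = -252 (O = 8 - 260 = -252)
(-583 + O)*(-926) = (-583 - 252)*(-926) = -835*(-926) = 773210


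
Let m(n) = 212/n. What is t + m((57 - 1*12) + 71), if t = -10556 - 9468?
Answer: -580643/29 ≈ -20022.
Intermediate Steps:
t = -20024
t + m((57 - 1*12) + 71) = -20024 + 212/((57 - 1*12) + 71) = -20024 + 212/((57 - 12) + 71) = -20024 + 212/(45 + 71) = -20024 + 212/116 = -20024 + 212*(1/116) = -20024 + 53/29 = -580643/29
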